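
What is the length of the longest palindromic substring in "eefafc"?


Input: "eefafc"
Checking substrings for palindromes:
  [2:5] "faf" (len 3) => palindrome
  [0:2] "ee" (len 2) => palindrome
Longest palindromic substring: "faf" with length 3

3


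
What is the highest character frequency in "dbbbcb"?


Input: dbbbcb
Character counts:
  'b': 4
  'c': 1
  'd': 1
Maximum frequency: 4

4


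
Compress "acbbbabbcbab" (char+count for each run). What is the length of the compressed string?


Input: acbbbabbcbab
Runs:
  'a' x 1 => "a1"
  'c' x 1 => "c1"
  'b' x 3 => "b3"
  'a' x 1 => "a1"
  'b' x 2 => "b2"
  'c' x 1 => "c1"
  'b' x 1 => "b1"
  'a' x 1 => "a1"
  'b' x 1 => "b1"
Compressed: "a1c1b3a1b2c1b1a1b1"
Compressed length: 18

18


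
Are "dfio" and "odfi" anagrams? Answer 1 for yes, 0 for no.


Strings: "dfio", "odfi"
Sorted first:  dfio
Sorted second: dfio
Sorted forms match => anagrams

1


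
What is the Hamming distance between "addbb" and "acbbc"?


Comparing "addbb" and "acbbc" position by position:
  Position 0: 'a' vs 'a' => same
  Position 1: 'd' vs 'c' => differ
  Position 2: 'd' vs 'b' => differ
  Position 3: 'b' vs 'b' => same
  Position 4: 'b' vs 'c' => differ
Total differences (Hamming distance): 3

3


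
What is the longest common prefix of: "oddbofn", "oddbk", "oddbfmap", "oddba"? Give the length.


Words: oddbofn, oddbk, oddbfmap, oddba
  Position 0: all 'o' => match
  Position 1: all 'd' => match
  Position 2: all 'd' => match
  Position 3: all 'b' => match
  Position 4: ('o', 'k', 'f', 'a') => mismatch, stop
LCP = "oddb" (length 4)

4


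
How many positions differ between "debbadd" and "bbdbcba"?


Comparing "debbadd" and "bbdbcba" position by position:
  Position 0: 'd' vs 'b' => DIFFER
  Position 1: 'e' vs 'b' => DIFFER
  Position 2: 'b' vs 'd' => DIFFER
  Position 3: 'b' vs 'b' => same
  Position 4: 'a' vs 'c' => DIFFER
  Position 5: 'd' vs 'b' => DIFFER
  Position 6: 'd' vs 'a' => DIFFER
Positions that differ: 6

6


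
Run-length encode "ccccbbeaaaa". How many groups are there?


Input: ccccbbeaaaa
Scanning for consecutive runs:
  Group 1: 'c' x 4 (positions 0-3)
  Group 2: 'b' x 2 (positions 4-5)
  Group 3: 'e' x 1 (positions 6-6)
  Group 4: 'a' x 4 (positions 7-10)
Total groups: 4

4


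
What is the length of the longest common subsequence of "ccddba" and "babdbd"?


LCS of "ccddba" and "babdbd"
DP table:
           b    a    b    d    b    d
      0    0    0    0    0    0    0
  c   0    0    0    0    0    0    0
  c   0    0    0    0    0    0    0
  d   0    0    0    0    1    1    1
  d   0    0    0    0    1    1    2
  b   0    1    1    1    1    2    2
  a   0    1    2    2    2    2    2
LCS length = dp[6][6] = 2

2


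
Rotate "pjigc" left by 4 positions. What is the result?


Input: "pjigc", rotate left by 4
First 4 characters: "pjig"
Remaining characters: "c"
Concatenate remaining + first: "c" + "pjig" = "cpjig"

cpjig


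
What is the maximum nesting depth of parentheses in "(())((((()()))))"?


Input: "(())((((()()))))"
Tracking depth:
  Position 0 '(': depth becomes 1
  Position 1 '(': depth becomes 2
  Position 2 ')': depth becomes 1
  Position 3 ')': depth becomes 0
  Position 4 '(': depth becomes 1
  Position 5 '(': depth becomes 2
  Position 6 '(': depth becomes 3
  Position 7 '(': depth becomes 4
  Position 8 '(': depth becomes 5
  Position 9 ')': depth becomes 4
  Position 10 '(': depth becomes 5
  Position 11 ')': depth becomes 4
  Position 12 ')': depth becomes 3
  Position 13 ')': depth becomes 2
  Position 14 ')': depth becomes 1
  Position 15 ')': depth becomes 0
Maximum depth reached: 5

5


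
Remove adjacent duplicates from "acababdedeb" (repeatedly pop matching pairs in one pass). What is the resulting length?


Input: acababdedeb
Stack-based adjacent duplicate removal:
  Read 'a': push. Stack: a
  Read 'c': push. Stack: ac
  Read 'a': push. Stack: aca
  Read 'b': push. Stack: acab
  Read 'a': push. Stack: acaba
  Read 'b': push. Stack: acabab
  Read 'd': push. Stack: acababd
  Read 'e': push. Stack: acababde
  Read 'd': push. Stack: acababded
  Read 'e': push. Stack: acababdede
  Read 'b': push. Stack: acababdedeb
Final stack: "acababdedeb" (length 11)

11


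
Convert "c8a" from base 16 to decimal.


Input: "c8a" in base 16
Positional expansion:
  Digit 'c' (value 12) x 16^2 = 3072
  Digit '8' (value 8) x 16^1 = 128
  Digit 'a' (value 10) x 16^0 = 10
Sum = 3210

3210


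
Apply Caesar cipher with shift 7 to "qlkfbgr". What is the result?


Caesar cipher: shift "qlkfbgr" by 7
  'q' (pos 16) + 7 = pos 23 = 'x'
  'l' (pos 11) + 7 = pos 18 = 's'
  'k' (pos 10) + 7 = pos 17 = 'r'
  'f' (pos 5) + 7 = pos 12 = 'm'
  'b' (pos 1) + 7 = pos 8 = 'i'
  'g' (pos 6) + 7 = pos 13 = 'n'
  'r' (pos 17) + 7 = pos 24 = 'y'
Result: xsrminy

xsrminy


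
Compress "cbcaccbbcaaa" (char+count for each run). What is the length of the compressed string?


Input: cbcaccbbcaaa
Runs:
  'c' x 1 => "c1"
  'b' x 1 => "b1"
  'c' x 1 => "c1"
  'a' x 1 => "a1"
  'c' x 2 => "c2"
  'b' x 2 => "b2"
  'c' x 1 => "c1"
  'a' x 3 => "a3"
Compressed: "c1b1c1a1c2b2c1a3"
Compressed length: 16

16


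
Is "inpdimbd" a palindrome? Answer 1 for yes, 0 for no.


Input: inpdimbd
Reversed: dbmidpni
  Compare pos 0 ('i') with pos 7 ('d'): MISMATCH
  Compare pos 1 ('n') with pos 6 ('b'): MISMATCH
  Compare pos 2 ('p') with pos 5 ('m'): MISMATCH
  Compare pos 3 ('d') with pos 4 ('i'): MISMATCH
Result: not a palindrome

0


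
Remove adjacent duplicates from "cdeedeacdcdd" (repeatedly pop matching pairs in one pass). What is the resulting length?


Input: cdeedeacdcdd
Stack-based adjacent duplicate removal:
  Read 'c': push. Stack: c
  Read 'd': push. Stack: cd
  Read 'e': push. Stack: cde
  Read 'e': matches stack top 'e' => pop. Stack: cd
  Read 'd': matches stack top 'd' => pop. Stack: c
  Read 'e': push. Stack: ce
  Read 'a': push. Stack: cea
  Read 'c': push. Stack: ceac
  Read 'd': push. Stack: ceacd
  Read 'c': push. Stack: ceacdc
  Read 'd': push. Stack: ceacdcd
  Read 'd': matches stack top 'd' => pop. Stack: ceacdc
Final stack: "ceacdc" (length 6)

6


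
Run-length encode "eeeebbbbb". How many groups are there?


Input: eeeebbbbb
Scanning for consecutive runs:
  Group 1: 'e' x 4 (positions 0-3)
  Group 2: 'b' x 5 (positions 4-8)
Total groups: 2

2


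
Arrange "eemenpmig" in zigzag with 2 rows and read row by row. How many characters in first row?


Zigzag "eemenpmig" into 2 rows:
Placing characters:
  'e' => row 0
  'e' => row 1
  'm' => row 0
  'e' => row 1
  'n' => row 0
  'p' => row 1
  'm' => row 0
  'i' => row 1
  'g' => row 0
Rows:
  Row 0: "emnmg"
  Row 1: "eepi"
First row length: 5

5


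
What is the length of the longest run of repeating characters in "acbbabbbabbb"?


Input: "acbbabbbabbb"
Scanning for longest run:
  Position 1 ('c'): new char, reset run to 1
  Position 2 ('b'): new char, reset run to 1
  Position 3 ('b'): continues run of 'b', length=2
  Position 4 ('a'): new char, reset run to 1
  Position 5 ('b'): new char, reset run to 1
  Position 6 ('b'): continues run of 'b', length=2
  Position 7 ('b'): continues run of 'b', length=3
  Position 8 ('a'): new char, reset run to 1
  Position 9 ('b'): new char, reset run to 1
  Position 10 ('b'): continues run of 'b', length=2
  Position 11 ('b'): continues run of 'b', length=3
Longest run: 'b' with length 3

3


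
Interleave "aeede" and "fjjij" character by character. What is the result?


Interleaving "aeede" and "fjjij":
  Position 0: 'a' from first, 'f' from second => "af"
  Position 1: 'e' from first, 'j' from second => "ej"
  Position 2: 'e' from first, 'j' from second => "ej"
  Position 3: 'd' from first, 'i' from second => "di"
  Position 4: 'e' from first, 'j' from second => "ej"
Result: afejejdiej

afejejdiej


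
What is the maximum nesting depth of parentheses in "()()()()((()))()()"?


Input: "()()()()((()))()()"
Tracking depth:
  Position 0 '(': depth becomes 1
  Position 1 ')': depth becomes 0
  Position 2 '(': depth becomes 1
  Position 3 ')': depth becomes 0
  Position 4 '(': depth becomes 1
  Position 5 ')': depth becomes 0
  Position 6 '(': depth becomes 1
  Position 7 ')': depth becomes 0
  Position 8 '(': depth becomes 1
  Position 9 '(': depth becomes 2
  Position 10 '(': depth becomes 3
  Position 11 ')': depth becomes 2
  Position 12 ')': depth becomes 1
  Position 13 ')': depth becomes 0
  Position 14 '(': depth becomes 1
  Position 15 ')': depth becomes 0
  Position 16 '(': depth becomes 1
  Position 17 ')': depth becomes 0
Maximum depth reached: 3

3


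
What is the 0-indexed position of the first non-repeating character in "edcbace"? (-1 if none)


Input: edcbace
Character frequencies:
  'a': 1
  'b': 1
  'c': 2
  'd': 1
  'e': 2
Scanning left to right for freq == 1:
  Position 0 ('e'): freq=2, skip
  Position 1 ('d'): unique! => answer = 1

1


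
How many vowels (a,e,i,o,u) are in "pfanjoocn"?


Input: pfanjoocn
Checking each character:
  'p' at position 0: consonant
  'f' at position 1: consonant
  'a' at position 2: vowel (running total: 1)
  'n' at position 3: consonant
  'j' at position 4: consonant
  'o' at position 5: vowel (running total: 2)
  'o' at position 6: vowel (running total: 3)
  'c' at position 7: consonant
  'n' at position 8: consonant
Total vowels: 3

3


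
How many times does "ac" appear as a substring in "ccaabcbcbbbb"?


Searching for "ac" in "ccaabcbcbbbb"
Scanning each position:
  Position 0: "cc" => no
  Position 1: "ca" => no
  Position 2: "aa" => no
  Position 3: "ab" => no
  Position 4: "bc" => no
  Position 5: "cb" => no
  Position 6: "bc" => no
  Position 7: "cb" => no
  Position 8: "bb" => no
  Position 9: "bb" => no
  Position 10: "bb" => no
Total occurrences: 0

0


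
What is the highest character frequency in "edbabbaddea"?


Input: edbabbaddea
Character counts:
  'a': 3
  'b': 3
  'd': 3
  'e': 2
Maximum frequency: 3

3


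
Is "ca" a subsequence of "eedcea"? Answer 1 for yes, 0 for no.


Check if "ca" is a subsequence of "eedcea"
Greedy scan:
  Position 0 ('e'): no match needed
  Position 1 ('e'): no match needed
  Position 2 ('d'): no match needed
  Position 3 ('c'): matches sub[0] = 'c'
  Position 4 ('e'): no match needed
  Position 5 ('a'): matches sub[1] = 'a'
All 2 characters matched => is a subsequence

1


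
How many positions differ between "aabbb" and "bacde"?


Comparing "aabbb" and "bacde" position by position:
  Position 0: 'a' vs 'b' => DIFFER
  Position 1: 'a' vs 'a' => same
  Position 2: 'b' vs 'c' => DIFFER
  Position 3: 'b' vs 'd' => DIFFER
  Position 4: 'b' vs 'e' => DIFFER
Positions that differ: 4

4


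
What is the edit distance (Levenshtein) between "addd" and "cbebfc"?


Computing edit distance: "addd" -> "cbebfc"
DP table:
           c    b    e    b    f    c
      0    1    2    3    4    5    6
  a   1    1    2    3    4    5    6
  d   2    2    2    3    4    5    6
  d   3    3    3    3    4    5    6
  d   4    4    4    4    4    5    6
Edit distance = dp[4][6] = 6

6


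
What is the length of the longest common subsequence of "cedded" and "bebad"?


LCS of "cedded" and "bebad"
DP table:
           b    e    b    a    d
      0    0    0    0    0    0
  c   0    0    0    0    0    0
  e   0    0    1    1    1    1
  d   0    0    1    1    1    2
  d   0    0    1    1    1    2
  e   0    0    1    1    1    2
  d   0    0    1    1    1    2
LCS length = dp[6][5] = 2

2


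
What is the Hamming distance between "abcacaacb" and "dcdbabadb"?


Comparing "abcacaacb" and "dcdbabadb" position by position:
  Position 0: 'a' vs 'd' => differ
  Position 1: 'b' vs 'c' => differ
  Position 2: 'c' vs 'd' => differ
  Position 3: 'a' vs 'b' => differ
  Position 4: 'c' vs 'a' => differ
  Position 5: 'a' vs 'b' => differ
  Position 6: 'a' vs 'a' => same
  Position 7: 'c' vs 'd' => differ
  Position 8: 'b' vs 'b' => same
Total differences (Hamming distance): 7

7


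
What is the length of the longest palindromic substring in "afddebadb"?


Input: "afddebadb"
Checking substrings for palindromes:
  [2:4] "dd" (len 2) => palindrome
Longest palindromic substring: "dd" with length 2

2


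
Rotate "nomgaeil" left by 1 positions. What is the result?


Input: "nomgaeil", rotate left by 1
First 1 characters: "n"
Remaining characters: "omgaeil"
Concatenate remaining + first: "omgaeil" + "n" = "omgaeiln"

omgaeiln


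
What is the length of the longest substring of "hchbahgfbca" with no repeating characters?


Input: "hchbahgfbca"
Sliding window (track last position of each char):
  Position 0 ('h'): window [0,0] length 1 -- new best
  Position 1 ('c'): window [0,1] length 2 -- new best
  Position 2 ('h'): repeat (last at 0), move window start to 1
  Position 2 ('h'): window [1,2] length 2
  Position 3 ('b'): window [1,3] length 3 -- new best
  Position 4 ('a'): window [1,4] length 4 -- new best
  Position 5 ('h'): repeat (last at 2), move window start to 3
  Position 5 ('h'): window [3,5] length 3
  Position 6 ('g'): window [3,6] length 4
  Position 7 ('f'): window [3,7] length 5 -- new best
  Position 8 ('b'): repeat (last at 3), move window start to 4
  Position 8 ('b'): window [4,8] length 5
  Position 9 ('c'): window [4,9] length 6 -- new best
  Position 10 ('a'): repeat (last at 4), move window start to 5
  Position 10 ('a'): window [5,10] length 6
Longest substring with no repeats: "ahgfbc" with length 6

6


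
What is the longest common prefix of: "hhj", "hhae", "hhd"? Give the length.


Words: hhj, hhae, hhd
  Position 0: all 'h' => match
  Position 1: all 'h' => match
  Position 2: ('j', 'a', 'd') => mismatch, stop
LCP = "hh" (length 2)

2


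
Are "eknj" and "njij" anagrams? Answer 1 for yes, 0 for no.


Strings: "eknj", "njij"
Sorted first:  ejkn
Sorted second: ijjn
Differ at position 0: 'e' vs 'i' => not anagrams

0


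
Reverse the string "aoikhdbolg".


Input: aoikhdbolg
Reading characters right to left:
  Position 9: 'g'
  Position 8: 'l'
  Position 7: 'o'
  Position 6: 'b'
  Position 5: 'd'
  Position 4: 'h'
  Position 3: 'k'
  Position 2: 'i'
  Position 1: 'o'
  Position 0: 'a'
Reversed: globdhkioa

globdhkioa


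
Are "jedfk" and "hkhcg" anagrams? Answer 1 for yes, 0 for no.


Strings: "jedfk", "hkhcg"
Sorted first:  defjk
Sorted second: cghhk
Differ at position 0: 'd' vs 'c' => not anagrams

0


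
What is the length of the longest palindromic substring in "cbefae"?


Input: "cbefae"
Checking substrings for palindromes:
  No multi-char palindromic substrings found
Longest palindromic substring: "c" with length 1

1


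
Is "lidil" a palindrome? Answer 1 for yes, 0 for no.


Input: lidil
Reversed: lidil
  Compare pos 0 ('l') with pos 4 ('l'): match
  Compare pos 1 ('i') with pos 3 ('i'): match
Result: palindrome

1


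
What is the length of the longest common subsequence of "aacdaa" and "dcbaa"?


LCS of "aacdaa" and "dcbaa"
DP table:
           d    c    b    a    a
      0    0    0    0    0    0
  a   0    0    0    0    1    1
  a   0    0    0    0    1    2
  c   0    0    1    1    1    2
  d   0    1    1    1    1    2
  a   0    1    1    1    2    2
  a   0    1    1    1    2    3
LCS length = dp[6][5] = 3

3


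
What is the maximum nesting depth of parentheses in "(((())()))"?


Input: "(((())()))"
Tracking depth:
  Position 0 '(': depth becomes 1
  Position 1 '(': depth becomes 2
  Position 2 '(': depth becomes 3
  Position 3 '(': depth becomes 4
  Position 4 ')': depth becomes 3
  Position 5 ')': depth becomes 2
  Position 6 '(': depth becomes 3
  Position 7 ')': depth becomes 2
  Position 8 ')': depth becomes 1
  Position 9 ')': depth becomes 0
Maximum depth reached: 4

4


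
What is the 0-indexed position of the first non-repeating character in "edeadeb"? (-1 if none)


Input: edeadeb
Character frequencies:
  'a': 1
  'b': 1
  'd': 2
  'e': 3
Scanning left to right for freq == 1:
  Position 0 ('e'): freq=3, skip
  Position 1 ('d'): freq=2, skip
  Position 2 ('e'): freq=3, skip
  Position 3 ('a'): unique! => answer = 3

3


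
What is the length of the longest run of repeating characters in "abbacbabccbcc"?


Input: "abbacbabccbcc"
Scanning for longest run:
  Position 1 ('b'): new char, reset run to 1
  Position 2 ('b'): continues run of 'b', length=2
  Position 3 ('a'): new char, reset run to 1
  Position 4 ('c'): new char, reset run to 1
  Position 5 ('b'): new char, reset run to 1
  Position 6 ('a'): new char, reset run to 1
  Position 7 ('b'): new char, reset run to 1
  Position 8 ('c'): new char, reset run to 1
  Position 9 ('c'): continues run of 'c', length=2
  Position 10 ('b'): new char, reset run to 1
  Position 11 ('c'): new char, reset run to 1
  Position 12 ('c'): continues run of 'c', length=2
Longest run: 'b' with length 2

2


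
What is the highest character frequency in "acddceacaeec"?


Input: acddceacaeec
Character counts:
  'a': 3
  'c': 4
  'd': 2
  'e': 3
Maximum frequency: 4

4


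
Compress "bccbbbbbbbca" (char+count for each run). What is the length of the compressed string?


Input: bccbbbbbbbca
Runs:
  'b' x 1 => "b1"
  'c' x 2 => "c2"
  'b' x 7 => "b7"
  'c' x 1 => "c1"
  'a' x 1 => "a1"
Compressed: "b1c2b7c1a1"
Compressed length: 10

10


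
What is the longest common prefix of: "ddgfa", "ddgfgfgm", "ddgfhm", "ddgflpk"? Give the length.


Words: ddgfa, ddgfgfgm, ddgfhm, ddgflpk
  Position 0: all 'd' => match
  Position 1: all 'd' => match
  Position 2: all 'g' => match
  Position 3: all 'f' => match
  Position 4: ('a', 'g', 'h', 'l') => mismatch, stop
LCP = "ddgf" (length 4)

4


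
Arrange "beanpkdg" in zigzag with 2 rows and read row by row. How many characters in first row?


Zigzag "beanpkdg" into 2 rows:
Placing characters:
  'b' => row 0
  'e' => row 1
  'a' => row 0
  'n' => row 1
  'p' => row 0
  'k' => row 1
  'd' => row 0
  'g' => row 1
Rows:
  Row 0: "bapd"
  Row 1: "enkg"
First row length: 4

4


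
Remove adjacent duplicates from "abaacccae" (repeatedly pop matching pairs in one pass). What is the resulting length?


Input: abaacccae
Stack-based adjacent duplicate removal:
  Read 'a': push. Stack: a
  Read 'b': push. Stack: ab
  Read 'a': push. Stack: aba
  Read 'a': matches stack top 'a' => pop. Stack: ab
  Read 'c': push. Stack: abc
  Read 'c': matches stack top 'c' => pop. Stack: ab
  Read 'c': push. Stack: abc
  Read 'a': push. Stack: abca
  Read 'e': push. Stack: abcae
Final stack: "abcae" (length 5)

5


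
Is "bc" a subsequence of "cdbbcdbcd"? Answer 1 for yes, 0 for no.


Check if "bc" is a subsequence of "cdbbcdbcd"
Greedy scan:
  Position 0 ('c'): no match needed
  Position 1 ('d'): no match needed
  Position 2 ('b'): matches sub[0] = 'b'
  Position 3 ('b'): no match needed
  Position 4 ('c'): matches sub[1] = 'c'
  Position 5 ('d'): no match needed
  Position 6 ('b'): no match needed
  Position 7 ('c'): no match needed
  Position 8 ('d'): no match needed
All 2 characters matched => is a subsequence

1


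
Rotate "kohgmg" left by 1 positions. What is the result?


Input: "kohgmg", rotate left by 1
First 1 characters: "k"
Remaining characters: "ohgmg"
Concatenate remaining + first: "ohgmg" + "k" = "ohgmgk"

ohgmgk


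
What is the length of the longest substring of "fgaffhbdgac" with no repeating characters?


Input: "fgaffhbdgac"
Sliding window (track last position of each char):
  Position 0 ('f'): window [0,0] length 1 -- new best
  Position 1 ('g'): window [0,1] length 2 -- new best
  Position 2 ('a'): window [0,2] length 3 -- new best
  Position 3 ('f'): repeat (last at 0), move window start to 1
  Position 3 ('f'): window [1,3] length 3
  Position 4 ('f'): repeat (last at 3), move window start to 4
  Position 4 ('f'): window [4,4] length 1
  Position 5 ('h'): window [4,5] length 2
  Position 6 ('b'): window [4,6] length 3
  Position 7 ('d'): window [4,7] length 4 -- new best
  Position 8 ('g'): window [4,8] length 5 -- new best
  Position 9 ('a'): window [4,9] length 6 -- new best
  Position 10 ('c'): window [4,10] length 7 -- new best
Longest substring with no repeats: "fhbdgac" with length 7

7


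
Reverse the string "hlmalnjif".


Input: hlmalnjif
Reading characters right to left:
  Position 8: 'f'
  Position 7: 'i'
  Position 6: 'j'
  Position 5: 'n'
  Position 4: 'l'
  Position 3: 'a'
  Position 2: 'm'
  Position 1: 'l'
  Position 0: 'h'
Reversed: fijnlamlh

fijnlamlh


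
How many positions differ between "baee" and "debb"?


Comparing "baee" and "debb" position by position:
  Position 0: 'b' vs 'd' => DIFFER
  Position 1: 'a' vs 'e' => DIFFER
  Position 2: 'e' vs 'b' => DIFFER
  Position 3: 'e' vs 'b' => DIFFER
Positions that differ: 4

4


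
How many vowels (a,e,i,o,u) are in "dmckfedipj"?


Input: dmckfedipj
Checking each character:
  'd' at position 0: consonant
  'm' at position 1: consonant
  'c' at position 2: consonant
  'k' at position 3: consonant
  'f' at position 4: consonant
  'e' at position 5: vowel (running total: 1)
  'd' at position 6: consonant
  'i' at position 7: vowel (running total: 2)
  'p' at position 8: consonant
  'j' at position 9: consonant
Total vowels: 2

2


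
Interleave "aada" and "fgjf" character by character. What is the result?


Interleaving "aada" and "fgjf":
  Position 0: 'a' from first, 'f' from second => "af"
  Position 1: 'a' from first, 'g' from second => "ag"
  Position 2: 'd' from first, 'j' from second => "dj"
  Position 3: 'a' from first, 'f' from second => "af"
Result: afagdjaf

afagdjaf


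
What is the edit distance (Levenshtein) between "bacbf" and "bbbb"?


Computing edit distance: "bacbf" -> "bbbb"
DP table:
           b    b    b    b
      0    1    2    3    4
  b   1    0    1    2    3
  a   2    1    1    2    3
  c   3    2    2    2    3
  b   4    3    2    2    2
  f   5    4    3    3    3
Edit distance = dp[5][4] = 3

3


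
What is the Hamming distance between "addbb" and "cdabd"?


Comparing "addbb" and "cdabd" position by position:
  Position 0: 'a' vs 'c' => differ
  Position 1: 'd' vs 'd' => same
  Position 2: 'd' vs 'a' => differ
  Position 3: 'b' vs 'b' => same
  Position 4: 'b' vs 'd' => differ
Total differences (Hamming distance): 3

3


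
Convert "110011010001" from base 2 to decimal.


Input: "110011010001" in base 2
Positional expansion:
  Digit '1' (value 1) x 2^11 = 2048
  Digit '1' (value 1) x 2^10 = 1024
  Digit '0' (value 0) x 2^9 = 0
  Digit '0' (value 0) x 2^8 = 0
  Digit '1' (value 1) x 2^7 = 128
  Digit '1' (value 1) x 2^6 = 64
  Digit '0' (value 0) x 2^5 = 0
  Digit '1' (value 1) x 2^4 = 16
  Digit '0' (value 0) x 2^3 = 0
  Digit '0' (value 0) x 2^2 = 0
  Digit '0' (value 0) x 2^1 = 0
  Digit '1' (value 1) x 2^0 = 1
Sum = 3281

3281


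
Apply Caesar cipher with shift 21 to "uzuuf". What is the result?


Caesar cipher: shift "uzuuf" by 21
  'u' (pos 20) + 21 = pos 15 = 'p'
  'z' (pos 25) + 21 = pos 20 = 'u'
  'u' (pos 20) + 21 = pos 15 = 'p'
  'u' (pos 20) + 21 = pos 15 = 'p'
  'f' (pos 5) + 21 = pos 0 = 'a'
Result: puppa

puppa


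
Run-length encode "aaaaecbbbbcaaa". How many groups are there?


Input: aaaaecbbbbcaaa
Scanning for consecutive runs:
  Group 1: 'a' x 4 (positions 0-3)
  Group 2: 'e' x 1 (positions 4-4)
  Group 3: 'c' x 1 (positions 5-5)
  Group 4: 'b' x 4 (positions 6-9)
  Group 5: 'c' x 1 (positions 10-10)
  Group 6: 'a' x 3 (positions 11-13)
Total groups: 6

6


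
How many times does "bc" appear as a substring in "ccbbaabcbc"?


Searching for "bc" in "ccbbaabcbc"
Scanning each position:
  Position 0: "cc" => no
  Position 1: "cb" => no
  Position 2: "bb" => no
  Position 3: "ba" => no
  Position 4: "aa" => no
  Position 5: "ab" => no
  Position 6: "bc" => MATCH
  Position 7: "cb" => no
  Position 8: "bc" => MATCH
Total occurrences: 2

2


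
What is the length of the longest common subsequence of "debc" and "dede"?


LCS of "debc" and "dede"
DP table:
           d    e    d    e
      0    0    0    0    0
  d   0    1    1    1    1
  e   0    1    2    2    2
  b   0    1    2    2    2
  c   0    1    2    2    2
LCS length = dp[4][4] = 2

2


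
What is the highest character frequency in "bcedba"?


Input: bcedba
Character counts:
  'a': 1
  'b': 2
  'c': 1
  'd': 1
  'e': 1
Maximum frequency: 2

2


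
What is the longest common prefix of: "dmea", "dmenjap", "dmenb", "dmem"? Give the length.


Words: dmea, dmenjap, dmenb, dmem
  Position 0: all 'd' => match
  Position 1: all 'm' => match
  Position 2: all 'e' => match
  Position 3: ('a', 'n', 'n', 'm') => mismatch, stop
LCP = "dme" (length 3)

3


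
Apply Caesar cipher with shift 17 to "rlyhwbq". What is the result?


Caesar cipher: shift "rlyhwbq" by 17
  'r' (pos 17) + 17 = pos 8 = 'i'
  'l' (pos 11) + 17 = pos 2 = 'c'
  'y' (pos 24) + 17 = pos 15 = 'p'
  'h' (pos 7) + 17 = pos 24 = 'y'
  'w' (pos 22) + 17 = pos 13 = 'n'
  'b' (pos 1) + 17 = pos 18 = 's'
  'q' (pos 16) + 17 = pos 7 = 'h'
Result: icpynsh

icpynsh


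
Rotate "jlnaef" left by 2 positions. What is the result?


Input: "jlnaef", rotate left by 2
First 2 characters: "jl"
Remaining characters: "naef"
Concatenate remaining + first: "naef" + "jl" = "naefjl"

naefjl


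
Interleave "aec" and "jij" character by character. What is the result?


Interleaving "aec" and "jij":
  Position 0: 'a' from first, 'j' from second => "aj"
  Position 1: 'e' from first, 'i' from second => "ei"
  Position 2: 'c' from first, 'j' from second => "cj"
Result: ajeicj

ajeicj


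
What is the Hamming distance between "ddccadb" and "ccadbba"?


Comparing "ddccadb" and "ccadbba" position by position:
  Position 0: 'd' vs 'c' => differ
  Position 1: 'd' vs 'c' => differ
  Position 2: 'c' vs 'a' => differ
  Position 3: 'c' vs 'd' => differ
  Position 4: 'a' vs 'b' => differ
  Position 5: 'd' vs 'b' => differ
  Position 6: 'b' vs 'a' => differ
Total differences (Hamming distance): 7

7


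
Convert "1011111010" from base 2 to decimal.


Input: "1011111010" in base 2
Positional expansion:
  Digit '1' (value 1) x 2^9 = 512
  Digit '0' (value 0) x 2^8 = 0
  Digit '1' (value 1) x 2^7 = 128
  Digit '1' (value 1) x 2^6 = 64
  Digit '1' (value 1) x 2^5 = 32
  Digit '1' (value 1) x 2^4 = 16
  Digit '1' (value 1) x 2^3 = 8
  Digit '0' (value 0) x 2^2 = 0
  Digit '1' (value 1) x 2^1 = 2
  Digit '0' (value 0) x 2^0 = 0
Sum = 762

762


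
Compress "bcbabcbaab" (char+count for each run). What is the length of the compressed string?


Input: bcbabcbaab
Runs:
  'b' x 1 => "b1"
  'c' x 1 => "c1"
  'b' x 1 => "b1"
  'a' x 1 => "a1"
  'b' x 1 => "b1"
  'c' x 1 => "c1"
  'b' x 1 => "b1"
  'a' x 2 => "a2"
  'b' x 1 => "b1"
Compressed: "b1c1b1a1b1c1b1a2b1"
Compressed length: 18

18


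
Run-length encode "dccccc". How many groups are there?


Input: dccccc
Scanning for consecutive runs:
  Group 1: 'd' x 1 (positions 0-0)
  Group 2: 'c' x 5 (positions 1-5)
Total groups: 2

2


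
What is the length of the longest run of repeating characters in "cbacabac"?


Input: "cbacabac"
Scanning for longest run:
  Position 1 ('b'): new char, reset run to 1
  Position 2 ('a'): new char, reset run to 1
  Position 3 ('c'): new char, reset run to 1
  Position 4 ('a'): new char, reset run to 1
  Position 5 ('b'): new char, reset run to 1
  Position 6 ('a'): new char, reset run to 1
  Position 7 ('c'): new char, reset run to 1
Longest run: 'c' with length 1

1


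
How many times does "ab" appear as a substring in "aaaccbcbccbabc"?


Searching for "ab" in "aaaccbcbccbabc"
Scanning each position:
  Position 0: "aa" => no
  Position 1: "aa" => no
  Position 2: "ac" => no
  Position 3: "cc" => no
  Position 4: "cb" => no
  Position 5: "bc" => no
  Position 6: "cb" => no
  Position 7: "bc" => no
  Position 8: "cc" => no
  Position 9: "cb" => no
  Position 10: "ba" => no
  Position 11: "ab" => MATCH
  Position 12: "bc" => no
Total occurrences: 1

1


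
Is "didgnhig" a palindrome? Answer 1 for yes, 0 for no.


Input: didgnhig
Reversed: gihngdid
  Compare pos 0 ('d') with pos 7 ('g'): MISMATCH
  Compare pos 1 ('i') with pos 6 ('i'): match
  Compare pos 2 ('d') with pos 5 ('h'): MISMATCH
  Compare pos 3 ('g') with pos 4 ('n'): MISMATCH
Result: not a palindrome

0


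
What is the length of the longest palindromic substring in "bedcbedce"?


Input: "bedcbedce"
Checking substrings for palindromes:
  No multi-char palindromic substrings found
Longest palindromic substring: "b" with length 1

1


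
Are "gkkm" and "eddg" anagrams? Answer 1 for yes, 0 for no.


Strings: "gkkm", "eddg"
Sorted first:  gkkm
Sorted second: ddeg
Differ at position 0: 'g' vs 'd' => not anagrams

0


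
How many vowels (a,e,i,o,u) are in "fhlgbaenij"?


Input: fhlgbaenij
Checking each character:
  'f' at position 0: consonant
  'h' at position 1: consonant
  'l' at position 2: consonant
  'g' at position 3: consonant
  'b' at position 4: consonant
  'a' at position 5: vowel (running total: 1)
  'e' at position 6: vowel (running total: 2)
  'n' at position 7: consonant
  'i' at position 8: vowel (running total: 3)
  'j' at position 9: consonant
Total vowels: 3

3


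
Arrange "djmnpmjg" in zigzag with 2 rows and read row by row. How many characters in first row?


Zigzag "djmnpmjg" into 2 rows:
Placing characters:
  'd' => row 0
  'j' => row 1
  'm' => row 0
  'n' => row 1
  'p' => row 0
  'm' => row 1
  'j' => row 0
  'g' => row 1
Rows:
  Row 0: "dmpj"
  Row 1: "jnmg"
First row length: 4

4


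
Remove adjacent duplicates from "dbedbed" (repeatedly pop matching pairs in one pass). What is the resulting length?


Input: dbedbed
Stack-based adjacent duplicate removal:
  Read 'd': push. Stack: d
  Read 'b': push. Stack: db
  Read 'e': push. Stack: dbe
  Read 'd': push. Stack: dbed
  Read 'b': push. Stack: dbedb
  Read 'e': push. Stack: dbedbe
  Read 'd': push. Stack: dbedbed
Final stack: "dbedbed" (length 7)

7


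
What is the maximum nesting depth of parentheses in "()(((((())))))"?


Input: "()(((((())))))"
Tracking depth:
  Position 0 '(': depth becomes 1
  Position 1 ')': depth becomes 0
  Position 2 '(': depth becomes 1
  Position 3 '(': depth becomes 2
  Position 4 '(': depth becomes 3
  Position 5 '(': depth becomes 4
  Position 6 '(': depth becomes 5
  Position 7 '(': depth becomes 6
  Position 8 ')': depth becomes 5
  Position 9 ')': depth becomes 4
  Position 10 ')': depth becomes 3
  Position 11 ')': depth becomes 2
  Position 12 ')': depth becomes 1
  Position 13 ')': depth becomes 0
Maximum depth reached: 6

6


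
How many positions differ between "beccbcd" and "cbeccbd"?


Comparing "beccbcd" and "cbeccbd" position by position:
  Position 0: 'b' vs 'c' => DIFFER
  Position 1: 'e' vs 'b' => DIFFER
  Position 2: 'c' vs 'e' => DIFFER
  Position 3: 'c' vs 'c' => same
  Position 4: 'b' vs 'c' => DIFFER
  Position 5: 'c' vs 'b' => DIFFER
  Position 6: 'd' vs 'd' => same
Positions that differ: 5

5


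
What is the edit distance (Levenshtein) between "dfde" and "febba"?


Computing edit distance: "dfde" -> "febba"
DP table:
           f    e    b    b    a
      0    1    2    3    4    5
  d   1    1    2    3    4    5
  f   2    1    2    3    4    5
  d   3    2    2    3    4    5
  e   4    3    2    3    4    5
Edit distance = dp[4][5] = 5

5


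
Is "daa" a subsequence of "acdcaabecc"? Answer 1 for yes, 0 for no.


Check if "daa" is a subsequence of "acdcaabecc"
Greedy scan:
  Position 0 ('a'): no match needed
  Position 1 ('c'): no match needed
  Position 2 ('d'): matches sub[0] = 'd'
  Position 3 ('c'): no match needed
  Position 4 ('a'): matches sub[1] = 'a'
  Position 5 ('a'): matches sub[2] = 'a'
  Position 6 ('b'): no match needed
  Position 7 ('e'): no match needed
  Position 8 ('c'): no match needed
  Position 9 ('c'): no match needed
All 3 characters matched => is a subsequence

1


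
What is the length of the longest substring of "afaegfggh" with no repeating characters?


Input: "afaegfggh"
Sliding window (track last position of each char):
  Position 0 ('a'): window [0,0] length 1 -- new best
  Position 1 ('f'): window [0,1] length 2 -- new best
  Position 2 ('a'): repeat (last at 0), move window start to 1
  Position 2 ('a'): window [1,2] length 2
  Position 3 ('e'): window [1,3] length 3 -- new best
  Position 4 ('g'): window [1,4] length 4 -- new best
  Position 5 ('f'): repeat (last at 1), move window start to 2
  Position 5 ('f'): window [2,5] length 4
  Position 6 ('g'): repeat (last at 4), move window start to 5
  Position 6 ('g'): window [5,6] length 2
  Position 7 ('g'): repeat (last at 6), move window start to 7
  Position 7 ('g'): window [7,7] length 1
  Position 8 ('h'): window [7,8] length 2
Longest substring with no repeats: "faeg" with length 4

4


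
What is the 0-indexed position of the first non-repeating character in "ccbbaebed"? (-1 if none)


Input: ccbbaebed
Character frequencies:
  'a': 1
  'b': 3
  'c': 2
  'd': 1
  'e': 2
Scanning left to right for freq == 1:
  Position 0 ('c'): freq=2, skip
  Position 1 ('c'): freq=2, skip
  Position 2 ('b'): freq=3, skip
  Position 3 ('b'): freq=3, skip
  Position 4 ('a'): unique! => answer = 4

4


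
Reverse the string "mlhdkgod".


Input: mlhdkgod
Reading characters right to left:
  Position 7: 'd'
  Position 6: 'o'
  Position 5: 'g'
  Position 4: 'k'
  Position 3: 'd'
  Position 2: 'h'
  Position 1: 'l'
  Position 0: 'm'
Reversed: dogkdhlm

dogkdhlm


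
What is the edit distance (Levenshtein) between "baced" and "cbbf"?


Computing edit distance: "baced" -> "cbbf"
DP table:
           c    b    b    f
      0    1    2    3    4
  b   1    1    1    2    3
  a   2    2    2    2    3
  c   3    2    3    3    3
  e   4    3    3    4    4
  d   5    4    4    4    5
Edit distance = dp[5][4] = 5

5


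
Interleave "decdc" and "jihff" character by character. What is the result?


Interleaving "decdc" and "jihff":
  Position 0: 'd' from first, 'j' from second => "dj"
  Position 1: 'e' from first, 'i' from second => "ei"
  Position 2: 'c' from first, 'h' from second => "ch"
  Position 3: 'd' from first, 'f' from second => "df"
  Position 4: 'c' from first, 'f' from second => "cf"
Result: djeichdfcf

djeichdfcf


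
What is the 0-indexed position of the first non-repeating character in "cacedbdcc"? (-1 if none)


Input: cacedbdcc
Character frequencies:
  'a': 1
  'b': 1
  'c': 4
  'd': 2
  'e': 1
Scanning left to right for freq == 1:
  Position 0 ('c'): freq=4, skip
  Position 1 ('a'): unique! => answer = 1

1


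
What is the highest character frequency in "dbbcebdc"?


Input: dbbcebdc
Character counts:
  'b': 3
  'c': 2
  'd': 2
  'e': 1
Maximum frequency: 3

3


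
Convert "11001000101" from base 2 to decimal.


Input: "11001000101" in base 2
Positional expansion:
  Digit '1' (value 1) x 2^10 = 1024
  Digit '1' (value 1) x 2^9 = 512
  Digit '0' (value 0) x 2^8 = 0
  Digit '0' (value 0) x 2^7 = 0
  Digit '1' (value 1) x 2^6 = 64
  Digit '0' (value 0) x 2^5 = 0
  Digit '0' (value 0) x 2^4 = 0
  Digit '0' (value 0) x 2^3 = 0
  Digit '1' (value 1) x 2^2 = 4
  Digit '0' (value 0) x 2^1 = 0
  Digit '1' (value 1) x 2^0 = 1
Sum = 1605

1605


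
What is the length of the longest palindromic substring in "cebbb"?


Input: "cebbb"
Checking substrings for palindromes:
  [2:5] "bbb" (len 3) => palindrome
  [2:4] "bb" (len 2) => palindrome
  [3:5] "bb" (len 2) => palindrome
Longest palindromic substring: "bbb" with length 3

3


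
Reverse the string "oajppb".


Input: oajppb
Reading characters right to left:
  Position 5: 'b'
  Position 4: 'p'
  Position 3: 'p'
  Position 2: 'j'
  Position 1: 'a'
  Position 0: 'o'
Reversed: bppjao

bppjao


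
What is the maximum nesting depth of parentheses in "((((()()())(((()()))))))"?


Input: "((((()()())(((()()))))))"
Tracking depth:
  Position 0 '(': depth becomes 1
  Position 1 '(': depth becomes 2
  Position 2 '(': depth becomes 3
  Position 3 '(': depth becomes 4
  Position 4 '(': depth becomes 5
  Position 5 ')': depth becomes 4
  Position 6 '(': depth becomes 5
  Position 7 ')': depth becomes 4
  Position 8 '(': depth becomes 5
  Position 9 ')': depth becomes 4
  Position 10 ')': depth becomes 3
  Position 11 '(': depth becomes 4
  Position 12 '(': depth becomes 5
  Position 13 '(': depth becomes 6
  Position 14 '(': depth becomes 7
  Position 15 ')': depth becomes 6
  Position 16 '(': depth becomes 7
  Position 17 ')': depth becomes 6
  Position 18 ')': depth becomes 5
  Position 19 ')': depth becomes 4
  Position 20 ')': depth becomes 3
  Position 21 ')': depth becomes 2
  Position 22 ')': depth becomes 1
  Position 23 ')': depth becomes 0
Maximum depth reached: 7

7


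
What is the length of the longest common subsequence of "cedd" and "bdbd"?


LCS of "cedd" and "bdbd"
DP table:
           b    d    b    d
      0    0    0    0    0
  c   0    0    0    0    0
  e   0    0    0    0    0
  d   0    0    1    1    1
  d   0    0    1    1    2
LCS length = dp[4][4] = 2

2


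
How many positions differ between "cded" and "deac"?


Comparing "cded" and "deac" position by position:
  Position 0: 'c' vs 'd' => DIFFER
  Position 1: 'd' vs 'e' => DIFFER
  Position 2: 'e' vs 'a' => DIFFER
  Position 3: 'd' vs 'c' => DIFFER
Positions that differ: 4

4


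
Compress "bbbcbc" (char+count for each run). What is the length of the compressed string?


Input: bbbcbc
Runs:
  'b' x 3 => "b3"
  'c' x 1 => "c1"
  'b' x 1 => "b1"
  'c' x 1 => "c1"
Compressed: "b3c1b1c1"
Compressed length: 8

8


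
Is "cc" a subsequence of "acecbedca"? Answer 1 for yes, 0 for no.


Check if "cc" is a subsequence of "acecbedca"
Greedy scan:
  Position 0 ('a'): no match needed
  Position 1 ('c'): matches sub[0] = 'c'
  Position 2 ('e'): no match needed
  Position 3 ('c'): matches sub[1] = 'c'
  Position 4 ('b'): no match needed
  Position 5 ('e'): no match needed
  Position 6 ('d'): no match needed
  Position 7 ('c'): no match needed
  Position 8 ('a'): no match needed
All 2 characters matched => is a subsequence

1


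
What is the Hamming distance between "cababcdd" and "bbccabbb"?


Comparing "cababcdd" and "bbccabbb" position by position:
  Position 0: 'c' vs 'b' => differ
  Position 1: 'a' vs 'b' => differ
  Position 2: 'b' vs 'c' => differ
  Position 3: 'a' vs 'c' => differ
  Position 4: 'b' vs 'a' => differ
  Position 5: 'c' vs 'b' => differ
  Position 6: 'd' vs 'b' => differ
  Position 7: 'd' vs 'b' => differ
Total differences (Hamming distance): 8

8


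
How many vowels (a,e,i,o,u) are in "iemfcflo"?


Input: iemfcflo
Checking each character:
  'i' at position 0: vowel (running total: 1)
  'e' at position 1: vowel (running total: 2)
  'm' at position 2: consonant
  'f' at position 3: consonant
  'c' at position 4: consonant
  'f' at position 5: consonant
  'l' at position 6: consonant
  'o' at position 7: vowel (running total: 3)
Total vowels: 3

3


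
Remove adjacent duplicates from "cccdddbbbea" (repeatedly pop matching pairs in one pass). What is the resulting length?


Input: cccdddbbbea
Stack-based adjacent duplicate removal:
  Read 'c': push. Stack: c
  Read 'c': matches stack top 'c' => pop. Stack: (empty)
  Read 'c': push. Stack: c
  Read 'd': push. Stack: cd
  Read 'd': matches stack top 'd' => pop. Stack: c
  Read 'd': push. Stack: cd
  Read 'b': push. Stack: cdb
  Read 'b': matches stack top 'b' => pop. Stack: cd
  Read 'b': push. Stack: cdb
  Read 'e': push. Stack: cdbe
  Read 'a': push. Stack: cdbea
Final stack: "cdbea" (length 5)

5


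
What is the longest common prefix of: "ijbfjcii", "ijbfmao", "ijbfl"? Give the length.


Words: ijbfjcii, ijbfmao, ijbfl
  Position 0: all 'i' => match
  Position 1: all 'j' => match
  Position 2: all 'b' => match
  Position 3: all 'f' => match
  Position 4: ('j', 'm', 'l') => mismatch, stop
LCP = "ijbf" (length 4)

4


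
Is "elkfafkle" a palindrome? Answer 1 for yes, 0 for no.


Input: elkfafkle
Reversed: elkfafkle
  Compare pos 0 ('e') with pos 8 ('e'): match
  Compare pos 1 ('l') with pos 7 ('l'): match
  Compare pos 2 ('k') with pos 6 ('k'): match
  Compare pos 3 ('f') with pos 5 ('f'): match
Result: palindrome

1
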